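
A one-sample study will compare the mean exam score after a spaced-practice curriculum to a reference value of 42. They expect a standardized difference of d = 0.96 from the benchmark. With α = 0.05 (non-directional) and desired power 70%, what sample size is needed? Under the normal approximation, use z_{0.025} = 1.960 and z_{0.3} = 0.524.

For a one-sample test: n = ((z_{α/2} + z_β) / d)².
z_{α/2} + z_β = 1.960 + 0.524 = 2.484.
n = (2.484 / 0.96)² = 2.587² = 6.70.
Round up.

n = 7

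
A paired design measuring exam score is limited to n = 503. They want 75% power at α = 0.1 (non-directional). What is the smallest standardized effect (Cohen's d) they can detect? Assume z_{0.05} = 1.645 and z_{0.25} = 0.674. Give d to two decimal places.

For a single sample (or paired design) of n = 503: d_min = (z_{α/2} + z_β)/√n.
z-sum = 1.645 + 0.674 = 2.319.
d_min = 2.319 / √503 = 2.319 / 22.428 = 0.103.

d_min ≈ 0.10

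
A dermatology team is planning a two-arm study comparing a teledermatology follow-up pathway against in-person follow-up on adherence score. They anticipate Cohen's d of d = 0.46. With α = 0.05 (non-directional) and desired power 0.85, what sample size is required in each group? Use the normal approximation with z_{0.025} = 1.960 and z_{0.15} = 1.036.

For two independent groups with equal n: n = 2·((z_{α/2} + z_β) / d)².
z_{α/2} + z_β = 1.960 + 1.036 = 2.996.
n = 2 × (2.996 / 0.46)² = 2 × 6.513² = 2 × 42.42 = 84.8.
Round up to the next whole participant.

n = 85 per group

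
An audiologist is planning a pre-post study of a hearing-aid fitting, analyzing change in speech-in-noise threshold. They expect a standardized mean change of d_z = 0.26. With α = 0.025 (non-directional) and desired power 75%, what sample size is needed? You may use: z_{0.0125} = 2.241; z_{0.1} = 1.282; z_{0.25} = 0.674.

n = 126 pairs

For a paired (one-sample on differences) test: n = ((z_{α/2} + z_β) / d)².
z_{α/2} + z_β = 2.241 + 0.674 = 2.915.
n = (2.915 / 0.26)² = 11.212² = 125.70.
Round up.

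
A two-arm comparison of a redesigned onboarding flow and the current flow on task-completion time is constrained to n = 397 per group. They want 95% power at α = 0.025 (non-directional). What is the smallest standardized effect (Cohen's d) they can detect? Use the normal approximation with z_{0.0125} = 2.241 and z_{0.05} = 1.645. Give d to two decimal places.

d_min ≈ 0.28

For two independent groups of n = 397 each: d_min = (z_{α/2} + z_β)·√(2/n).
z-sum = 2.241 + 1.645 = 3.886.
d_min = 3.886 × √(2/397) = 3.886 × 0.0710 = 0.276.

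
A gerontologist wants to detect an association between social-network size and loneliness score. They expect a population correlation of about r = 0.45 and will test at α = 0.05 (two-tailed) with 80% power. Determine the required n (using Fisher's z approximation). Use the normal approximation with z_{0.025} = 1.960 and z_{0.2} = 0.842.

Fisher's z: C = ½·ln((1+r)/(1−r)) = ½·ln(2.6364) = 0.4847.
n = ((z_{α/2} + z_β)/C)² + 3.
(1.960 + 0.842) / 0.4847 = 2.802 / 0.4847 = 5.781.
n = 5.781² + 3 = 33.42 + 3 = 36.4.
Round up.

n = 37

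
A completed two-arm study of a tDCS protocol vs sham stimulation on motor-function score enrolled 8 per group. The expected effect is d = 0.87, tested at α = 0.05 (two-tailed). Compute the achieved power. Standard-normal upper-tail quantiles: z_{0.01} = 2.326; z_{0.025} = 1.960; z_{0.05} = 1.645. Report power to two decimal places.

For two equal groups, power = Φ(d·√(n/2) − z_{α/2}).
d·√(n/2) = 0.87 × √(8/2) = 0.87 × 2.000 = 1.740.
z_β = 1.740 − 1.960 = -0.220.
Power = Φ(-0.220) = 0.413.

power ≈ 0.41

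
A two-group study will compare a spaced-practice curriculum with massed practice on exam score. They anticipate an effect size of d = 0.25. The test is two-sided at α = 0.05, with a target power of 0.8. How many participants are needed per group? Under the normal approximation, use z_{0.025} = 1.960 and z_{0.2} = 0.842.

For two independent groups with equal n: n = 2·((z_{α/2} + z_β) / d)².
z_{α/2} + z_β = 1.960 + 0.842 = 2.802.
n = 2 × (2.802 / 0.25)² = 2 × 11.208² = 2 × 125.62 = 251.2.
Round up to the next whole participant.

n = 252 per group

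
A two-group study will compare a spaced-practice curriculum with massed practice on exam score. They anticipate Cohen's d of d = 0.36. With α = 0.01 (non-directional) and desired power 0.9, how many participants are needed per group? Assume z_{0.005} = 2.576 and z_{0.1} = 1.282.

For two independent groups with equal n: n = 2·((z_{α/2} + z_β) / d)².
z_{α/2} + z_β = 2.576 + 1.282 = 3.858.
n = 2 × (3.858 / 0.36)² = 2 × 10.717² = 2 × 114.85 = 229.7.
Round up to the next whole participant.

n = 230 per group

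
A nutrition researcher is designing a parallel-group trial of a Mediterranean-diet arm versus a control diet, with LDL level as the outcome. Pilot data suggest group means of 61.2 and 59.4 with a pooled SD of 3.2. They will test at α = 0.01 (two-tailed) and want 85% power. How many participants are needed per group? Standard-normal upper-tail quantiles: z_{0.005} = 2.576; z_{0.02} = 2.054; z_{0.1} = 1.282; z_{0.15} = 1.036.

n = 83 per group

Cohen's d = |M₁ − M₂| / SD_pooled = |61.2 − 59.4| / 3.2 = 1.8 / 3.2 = 0.563.
For two independent groups with equal n: n = 2·((z_{α/2} + z_β) / d)².
z_{α/2} + z_β = 2.576 + 1.036 = 3.612.
n = 2 × (3.612 / 0.563)² = 2 × 6.416² = 2 × 41.16 = 82.3.
Round up to the next whole participant.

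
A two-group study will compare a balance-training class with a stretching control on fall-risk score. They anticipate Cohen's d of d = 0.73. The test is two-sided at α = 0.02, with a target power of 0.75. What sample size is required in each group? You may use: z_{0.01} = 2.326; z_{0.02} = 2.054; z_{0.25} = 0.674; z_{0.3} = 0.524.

For two independent groups with equal n: n = 2·((z_{α/2} + z_β) / d)².
z_{α/2} + z_β = 2.326 + 0.674 = 3.000.
n = 2 × (3.000 / 0.73)² = 2 × 4.110² = 2 × 16.89 = 33.8.
Round up to the next whole participant.

n = 34 per group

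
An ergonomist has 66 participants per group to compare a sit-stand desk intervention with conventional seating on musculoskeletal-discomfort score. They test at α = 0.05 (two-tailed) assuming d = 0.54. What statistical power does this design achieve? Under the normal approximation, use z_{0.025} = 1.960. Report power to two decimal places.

power ≈ 0.87

For two equal groups, power = Φ(d·√(n/2) − z_{α/2}).
d·√(n/2) = 0.54 × √(66/2) = 0.54 × 5.745 = 3.102.
z_β = 3.102 − 1.960 = 1.142.
Power = Φ(1.142) = 0.873.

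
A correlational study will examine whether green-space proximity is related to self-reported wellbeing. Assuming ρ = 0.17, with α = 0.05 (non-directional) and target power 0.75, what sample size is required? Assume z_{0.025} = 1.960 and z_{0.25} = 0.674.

n = 239

Fisher's z: C = ½·ln((1+r)/(1−r)) = ½·ln(1.4096) = 0.1717.
n = ((z_{α/2} + z_β)/C)² + 3.
(1.960 + 0.674) / 0.1717 = 2.634 / 0.1717 = 15.341.
n = 15.341² + 3 = 235.34 + 3 = 238.3.
Round up.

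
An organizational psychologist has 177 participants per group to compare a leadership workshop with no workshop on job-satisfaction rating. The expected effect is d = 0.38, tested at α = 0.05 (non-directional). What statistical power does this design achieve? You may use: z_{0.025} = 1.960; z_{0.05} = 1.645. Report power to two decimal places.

For two equal groups, power = Φ(d·√(n/2) − z_{α/2}).
d·√(n/2) = 0.38 × √(177/2) = 0.38 × 9.407 = 3.575.
z_β = 3.575 − 1.960 = 1.615.
Power = Φ(1.615) = 0.947.

power ≈ 0.95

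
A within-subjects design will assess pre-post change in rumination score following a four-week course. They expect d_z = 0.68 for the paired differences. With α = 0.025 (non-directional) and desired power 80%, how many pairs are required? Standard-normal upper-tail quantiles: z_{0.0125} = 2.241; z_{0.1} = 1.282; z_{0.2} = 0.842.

For a paired (one-sample on differences) test: n = ((z_{α/2} + z_β) / d)².
z_{α/2} + z_β = 2.241 + 0.842 = 3.083.
n = (3.083 / 0.68)² = 4.534² = 20.56.
Round up.

n = 21 pairs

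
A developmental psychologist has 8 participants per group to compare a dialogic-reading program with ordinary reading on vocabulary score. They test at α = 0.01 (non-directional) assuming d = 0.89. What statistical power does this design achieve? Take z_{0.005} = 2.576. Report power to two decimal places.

power ≈ 0.21

For two equal groups, power = Φ(d·√(n/2) − z_{α/2}).
d·√(n/2) = 0.89 × √(8/2) = 0.89 × 2.000 = 1.780.
z_β = 1.780 − 2.576 = -0.796.
Power = Φ(-0.796) = 0.213.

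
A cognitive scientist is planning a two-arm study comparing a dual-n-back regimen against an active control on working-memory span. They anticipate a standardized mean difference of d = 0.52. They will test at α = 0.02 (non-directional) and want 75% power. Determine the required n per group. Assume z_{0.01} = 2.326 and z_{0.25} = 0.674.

For two independent groups with equal n: n = 2·((z_{α/2} + z_β) / d)².
z_{α/2} + z_β = 2.326 + 0.674 = 3.000.
n = 2 × (3.000 / 0.52)² = 2 × 5.769² = 2 × 33.28 = 66.6.
Round up to the next whole participant.

n = 67 per group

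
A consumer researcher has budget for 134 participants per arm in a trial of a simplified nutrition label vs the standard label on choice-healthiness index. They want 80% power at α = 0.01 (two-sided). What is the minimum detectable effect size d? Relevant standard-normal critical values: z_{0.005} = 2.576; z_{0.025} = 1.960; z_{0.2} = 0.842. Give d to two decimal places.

d_min ≈ 0.42

For two independent groups of n = 134 each: d_min = (z_{α/2} + z_β)·√(2/n).
z-sum = 2.576 + 0.842 = 3.418.
d_min = 3.418 × √(2/134) = 3.418 × 0.1222 = 0.418.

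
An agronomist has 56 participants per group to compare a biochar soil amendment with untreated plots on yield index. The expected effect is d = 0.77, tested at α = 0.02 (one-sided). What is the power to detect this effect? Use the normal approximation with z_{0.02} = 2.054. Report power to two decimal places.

power ≈ 0.98

For two equal groups, power = Φ(d·√(n/2) − z_{α}).
d·√(n/2) = 0.77 × √(56/2) = 0.77 × 5.292 = 4.074.
z_β = 4.074 − 2.054 = 2.020.
Power = Φ(2.020) = 0.978.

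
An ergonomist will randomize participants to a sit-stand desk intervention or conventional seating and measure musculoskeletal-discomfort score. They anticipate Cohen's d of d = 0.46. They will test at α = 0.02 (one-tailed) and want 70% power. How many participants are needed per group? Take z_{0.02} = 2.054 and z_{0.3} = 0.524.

n = 63 per group

For two independent groups with equal n: n = 2·((z_{α} + z_β) / d)².
z_{α} + z_β = 2.054 + 0.524 = 2.578.
n = 2 × (2.578 / 0.46)² = 2 × 5.604² = 2 × 31.41 = 62.8.
Round up to the next whole participant.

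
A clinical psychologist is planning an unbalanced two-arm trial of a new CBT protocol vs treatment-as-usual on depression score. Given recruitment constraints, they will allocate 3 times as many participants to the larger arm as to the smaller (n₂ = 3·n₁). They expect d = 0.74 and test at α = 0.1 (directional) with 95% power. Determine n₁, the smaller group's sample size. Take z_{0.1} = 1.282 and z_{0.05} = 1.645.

n₁ = 21

With allocation ratio k = n₂/n₁ = 3, Var(x̄₁−x̄₂) = σ²(1/n₁ + 1/(k·n₁)) = σ²·(k+1)/(k·n₁).
So n₁ = (1 + 1/k)·((z_{α} + z_β)/d)² = 1.333 × (2.927/0.74)².
n₁ = 1.333 × 15.65 = 20.9.
Round up: n₁ = 21, giving n₂ = 3 × 21 = 63.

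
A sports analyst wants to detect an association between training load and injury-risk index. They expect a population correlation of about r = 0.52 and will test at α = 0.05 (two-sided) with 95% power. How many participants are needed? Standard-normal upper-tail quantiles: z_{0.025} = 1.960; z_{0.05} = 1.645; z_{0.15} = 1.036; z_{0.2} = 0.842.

Fisher's z: C = ½·ln((1+r)/(1−r)) = ½·ln(3.1667) = 0.5763.
n = ((z_{α/2} + z_β)/C)² + 3.
(1.960 + 1.645) / 0.5763 = 3.605 / 0.5763 = 6.255.
n = 6.255² + 3 = 39.13 + 3 = 42.1.
Round up.

n = 43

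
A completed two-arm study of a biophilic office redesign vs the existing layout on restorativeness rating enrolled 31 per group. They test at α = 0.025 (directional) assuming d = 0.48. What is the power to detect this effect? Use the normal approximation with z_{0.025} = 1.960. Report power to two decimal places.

power ≈ 0.47

For two equal groups, power = Φ(d·√(n/2) − z_{α}).
d·√(n/2) = 0.48 × √(31/2) = 0.48 × 3.937 = 1.890.
z_β = 1.890 − 1.960 = -0.070.
Power = Φ(-0.070) = 0.472.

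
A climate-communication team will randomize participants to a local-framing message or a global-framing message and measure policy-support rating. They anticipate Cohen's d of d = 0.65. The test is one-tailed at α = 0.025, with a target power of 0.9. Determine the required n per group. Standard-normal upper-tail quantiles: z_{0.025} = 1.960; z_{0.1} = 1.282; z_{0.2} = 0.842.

n = 50 per group

For two independent groups with equal n: n = 2·((z_{α} + z_β) / d)².
z_{α} + z_β = 1.960 + 1.282 = 3.242.
n = 2 × (3.242 / 0.65)² = 2 × 4.988² = 2 × 24.88 = 49.8.
Round up to the next whole participant.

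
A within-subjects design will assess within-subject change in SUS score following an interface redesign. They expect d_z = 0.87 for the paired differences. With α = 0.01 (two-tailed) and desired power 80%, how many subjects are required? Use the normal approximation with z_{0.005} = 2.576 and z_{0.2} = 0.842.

For a paired (one-sample on differences) test: n = ((z_{α/2} + z_β) / d)².
z_{α/2} + z_β = 2.576 + 0.842 = 3.418.
n = (3.418 / 0.87)² = 3.929² = 15.43.
Round up.

n = 16 pairs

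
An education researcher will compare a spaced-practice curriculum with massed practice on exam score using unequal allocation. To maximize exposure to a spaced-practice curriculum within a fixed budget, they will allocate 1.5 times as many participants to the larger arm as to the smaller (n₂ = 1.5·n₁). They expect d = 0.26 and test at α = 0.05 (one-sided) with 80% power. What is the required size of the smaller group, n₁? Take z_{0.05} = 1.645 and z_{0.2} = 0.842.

With allocation ratio k = n₂/n₁ = 1.5, Var(x̄₁−x̄₂) = σ²(1/n₁ + 1/(k·n₁)) = σ²·(k+1)/(k·n₁).
So n₁ = (1 + 1/k)·((z_{α} + z_β)/d)² = 1.667 × (2.487/0.26)².
n₁ = 1.667 × 91.50 = 152.5.
Round up: n₁ = 153, giving n₂ = ⌈1.5 × 153⌉ = ⌈229.5⌉ = 230.

n₁ = 153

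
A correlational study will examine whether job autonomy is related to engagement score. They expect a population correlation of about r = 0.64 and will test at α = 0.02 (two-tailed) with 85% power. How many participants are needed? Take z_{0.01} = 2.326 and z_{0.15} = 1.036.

Fisher's z: C = ½·ln((1+r)/(1−r)) = ½·ln(4.5556) = 0.7582.
n = ((z_{α/2} + z_β)/C)² + 3.
(2.326 + 1.036) / 0.7582 = 3.362 / 0.7582 = 4.434.
n = 4.434² + 3 = 19.66 + 3 = 22.7.
Round up.

n = 23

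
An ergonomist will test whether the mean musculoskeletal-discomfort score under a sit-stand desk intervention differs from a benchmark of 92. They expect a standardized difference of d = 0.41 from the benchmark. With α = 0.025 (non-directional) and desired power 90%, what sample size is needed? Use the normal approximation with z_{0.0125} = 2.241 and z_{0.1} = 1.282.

For a one-sample test: n = ((z_{α/2} + z_β) / d)².
z_{α/2} + z_β = 2.241 + 1.282 = 3.523.
n = (3.523 / 0.41)² = 8.593² = 73.83.
Round up.

n = 74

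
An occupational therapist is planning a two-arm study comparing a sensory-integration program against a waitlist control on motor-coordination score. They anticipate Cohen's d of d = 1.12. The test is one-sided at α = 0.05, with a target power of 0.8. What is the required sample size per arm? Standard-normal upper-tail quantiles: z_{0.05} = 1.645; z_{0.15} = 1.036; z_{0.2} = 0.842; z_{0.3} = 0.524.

n = 10 per group

For two independent groups with equal n: n = 2·((z_{α} + z_β) / d)².
z_{α} + z_β = 1.645 + 0.842 = 2.487.
n = 2 × (2.487 / 1.12)² = 2 × 2.221² = 2 × 4.93 = 9.9.
Round up to the next whole participant.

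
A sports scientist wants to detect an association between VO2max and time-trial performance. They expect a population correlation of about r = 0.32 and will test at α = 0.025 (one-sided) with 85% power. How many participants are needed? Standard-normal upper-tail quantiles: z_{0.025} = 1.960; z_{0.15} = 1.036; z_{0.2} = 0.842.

n = 85

Fisher's z: C = ½·ln((1+r)/(1−r)) = ½·ln(1.9412) = 0.3316.
n = ((z_{α} + z_β)/C)² + 3.
(1.960 + 1.036) / 0.3316 = 2.996 / 0.3316 = 9.035.
n = 9.035² + 3 = 81.63 + 3 = 84.6.
Round up.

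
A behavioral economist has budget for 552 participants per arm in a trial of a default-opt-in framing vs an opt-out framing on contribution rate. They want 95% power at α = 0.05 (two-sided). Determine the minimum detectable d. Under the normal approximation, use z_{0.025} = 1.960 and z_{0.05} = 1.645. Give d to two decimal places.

d_min ≈ 0.22

For two independent groups of n = 552 each: d_min = (z_{α/2} + z_β)·√(2/n).
z-sum = 1.960 + 1.645 = 3.605.
d_min = 3.605 × √(2/552) = 3.605 × 0.0602 = 0.217.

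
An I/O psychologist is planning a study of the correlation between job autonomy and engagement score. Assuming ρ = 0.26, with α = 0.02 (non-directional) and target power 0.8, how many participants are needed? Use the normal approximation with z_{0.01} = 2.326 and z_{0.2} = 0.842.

n = 145

Fisher's z: C = ½·ln((1+r)/(1−r)) = ½·ln(1.7027) = 0.2661.
n = ((z_{α/2} + z_β)/C)² + 3.
(2.326 + 0.842) / 0.2661 = 3.168 / 0.2661 = 11.905.
n = 11.905² + 3 = 141.74 + 3 = 144.7.
Round up.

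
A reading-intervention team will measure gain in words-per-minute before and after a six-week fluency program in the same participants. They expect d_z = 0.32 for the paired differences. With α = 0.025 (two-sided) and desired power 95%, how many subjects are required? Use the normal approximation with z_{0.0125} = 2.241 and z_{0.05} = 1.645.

For a paired (one-sample on differences) test: n = ((z_{α/2} + z_β) / d)².
z_{α/2} + z_β = 2.241 + 1.645 = 3.886.
n = (3.886 / 0.32)² = 12.144² = 147.47.
Round up.

n = 148 pairs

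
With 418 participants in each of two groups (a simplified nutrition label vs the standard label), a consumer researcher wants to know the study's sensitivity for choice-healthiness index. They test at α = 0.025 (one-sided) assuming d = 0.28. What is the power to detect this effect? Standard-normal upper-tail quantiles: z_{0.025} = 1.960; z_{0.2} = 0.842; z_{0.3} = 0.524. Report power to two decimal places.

power ≈ 0.98

For two equal groups, power = Φ(d·√(n/2) − z_{α}).
d·√(n/2) = 0.28 × √(418/2) = 0.28 × 14.457 = 4.048.
z_β = 4.048 − 1.960 = 2.088.
Power = Φ(2.088) = 0.982.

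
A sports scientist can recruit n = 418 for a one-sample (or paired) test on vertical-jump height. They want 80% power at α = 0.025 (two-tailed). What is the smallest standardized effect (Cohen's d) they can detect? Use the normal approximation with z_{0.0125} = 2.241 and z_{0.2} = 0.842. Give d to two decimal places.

For a single sample (or paired design) of n = 418: d_min = (z_{α/2} + z_β)/√n.
z-sum = 2.241 + 0.842 = 3.083.
d_min = 3.083 / √418 = 3.083 / 20.445 = 0.151.

d_min ≈ 0.15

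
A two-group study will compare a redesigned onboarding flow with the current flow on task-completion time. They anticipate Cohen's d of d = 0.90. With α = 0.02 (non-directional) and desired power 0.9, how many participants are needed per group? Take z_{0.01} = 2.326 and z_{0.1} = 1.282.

For two independent groups with equal n: n = 2·((z_{α/2} + z_β) / d)².
z_{α/2} + z_β = 2.326 + 1.282 = 3.608.
n = 2 × (3.608 / 0.90)² = 2 × 4.009² = 2 × 16.07 = 32.1.
Round up to the next whole participant.

n = 33 per group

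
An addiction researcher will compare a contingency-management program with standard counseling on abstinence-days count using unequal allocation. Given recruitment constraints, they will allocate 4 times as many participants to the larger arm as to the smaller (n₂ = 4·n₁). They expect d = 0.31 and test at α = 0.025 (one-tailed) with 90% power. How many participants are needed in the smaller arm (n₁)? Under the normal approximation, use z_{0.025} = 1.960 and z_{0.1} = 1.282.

n₁ = 137

With allocation ratio k = n₂/n₁ = 4, Var(x̄₁−x̄₂) = σ²(1/n₁ + 1/(k·n₁)) = σ²·(k+1)/(k·n₁).
So n₁ = (1 + 1/k)·((z_{α} + z_β)/d)² = 1.250 × (3.242/0.31)².
n₁ = 1.250 × 109.37 = 136.7.
Round up: n₁ = 137, giving n₂ = 4 × 137 = 548.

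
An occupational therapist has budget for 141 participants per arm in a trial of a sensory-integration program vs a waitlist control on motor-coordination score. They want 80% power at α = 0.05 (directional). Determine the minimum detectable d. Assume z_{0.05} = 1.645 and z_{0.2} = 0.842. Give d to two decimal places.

For two independent groups of n = 141 each: d_min = (z_{α} + z_β)·√(2/n).
z-sum = 1.645 + 0.842 = 2.487.
d_min = 2.487 × √(2/141) = 2.487 × 0.1191 = 0.296.

d_min ≈ 0.30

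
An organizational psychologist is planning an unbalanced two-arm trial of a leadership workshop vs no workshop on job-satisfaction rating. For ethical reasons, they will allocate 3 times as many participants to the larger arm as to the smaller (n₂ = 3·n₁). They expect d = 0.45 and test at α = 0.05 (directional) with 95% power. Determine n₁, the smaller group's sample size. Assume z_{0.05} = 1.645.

With allocation ratio k = n₂/n₁ = 3, Var(x̄₁−x̄₂) = σ²(1/n₁ + 1/(k·n₁)) = σ²·(k+1)/(k·n₁).
So n₁ = (1 + 1/k)·((z_{α} + z_β)/d)² = 1.333 × (3.290/0.45)².
n₁ = 1.333 × 53.45 = 71.3.
Round up: n₁ = 72, giving n₂ = 3 × 72 = 216.

n₁ = 72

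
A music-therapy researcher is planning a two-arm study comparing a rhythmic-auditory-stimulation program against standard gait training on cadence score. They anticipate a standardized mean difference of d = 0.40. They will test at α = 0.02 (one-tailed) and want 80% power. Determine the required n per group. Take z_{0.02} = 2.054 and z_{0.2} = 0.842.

For two independent groups with equal n: n = 2·((z_{α} + z_β) / d)².
z_{α} + z_β = 2.054 + 0.842 = 2.896.
n = 2 × (2.896 / 0.40)² = 2 × 7.240² = 2 × 52.42 = 104.8.
Round up to the next whole participant.

n = 105 per group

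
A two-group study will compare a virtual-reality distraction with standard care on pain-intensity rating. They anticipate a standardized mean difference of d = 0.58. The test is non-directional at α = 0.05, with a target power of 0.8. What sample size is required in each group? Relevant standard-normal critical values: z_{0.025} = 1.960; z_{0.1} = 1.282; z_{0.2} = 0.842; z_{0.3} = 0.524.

n = 47 per group

For two independent groups with equal n: n = 2·((z_{α/2} + z_β) / d)².
z_{α/2} + z_β = 1.960 + 0.842 = 2.802.
n = 2 × (2.802 / 0.58)² = 2 × 4.831² = 2 × 23.34 = 46.7.
Round up to the next whole participant.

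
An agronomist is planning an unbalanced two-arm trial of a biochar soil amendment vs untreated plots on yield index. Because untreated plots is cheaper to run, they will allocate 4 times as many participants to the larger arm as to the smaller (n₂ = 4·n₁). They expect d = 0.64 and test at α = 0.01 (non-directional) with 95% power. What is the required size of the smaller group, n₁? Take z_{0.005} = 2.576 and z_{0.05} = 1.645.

n₁ = 55

With allocation ratio k = n₂/n₁ = 4, Var(x̄₁−x̄₂) = σ²(1/n₁ + 1/(k·n₁)) = σ²·(k+1)/(k·n₁).
So n₁ = (1 + 1/k)·((z_{α/2} + z_β)/d)² = 1.250 × (4.221/0.64)².
n₁ = 1.250 × 43.50 = 54.4.
Round up: n₁ = 55, giving n₂ = 4 × 55 = 220.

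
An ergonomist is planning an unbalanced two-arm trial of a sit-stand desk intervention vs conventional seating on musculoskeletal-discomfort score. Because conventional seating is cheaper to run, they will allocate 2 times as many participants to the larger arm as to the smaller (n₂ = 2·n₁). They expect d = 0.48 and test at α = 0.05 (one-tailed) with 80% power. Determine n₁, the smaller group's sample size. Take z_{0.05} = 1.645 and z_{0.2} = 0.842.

With allocation ratio k = n₂/n₁ = 2, Var(x̄₁−x̄₂) = σ²(1/n₁ + 1/(k·n₁)) = σ²·(k+1)/(k·n₁).
So n₁ = (1 + 1/k)·((z_{α} + z_β)/d)² = 1.500 × (2.487/0.48)².
n₁ = 1.500 × 26.85 = 40.3.
Round up: n₁ = 41, giving n₂ = 2 × 41 = 82.

n₁ = 41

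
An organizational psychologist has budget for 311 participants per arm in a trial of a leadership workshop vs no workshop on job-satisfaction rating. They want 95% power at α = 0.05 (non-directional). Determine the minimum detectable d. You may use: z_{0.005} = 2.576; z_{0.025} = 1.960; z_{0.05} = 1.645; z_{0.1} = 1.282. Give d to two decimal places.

d_min ≈ 0.29

For two independent groups of n = 311 each: d_min = (z_{α/2} + z_β)·√(2/n).
z-sum = 1.960 + 1.645 = 3.605.
d_min = 3.605 × √(2/311) = 3.605 × 0.0802 = 0.289.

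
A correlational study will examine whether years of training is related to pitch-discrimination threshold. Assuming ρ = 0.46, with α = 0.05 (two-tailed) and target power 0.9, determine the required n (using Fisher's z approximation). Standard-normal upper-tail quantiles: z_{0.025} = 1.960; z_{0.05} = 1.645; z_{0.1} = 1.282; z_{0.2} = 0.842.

Fisher's z: C = ½·ln((1+r)/(1−r)) = ½·ln(2.7037) = 0.4973.
n = ((z_{α/2} + z_β)/C)² + 3.
(1.960 + 1.282) / 0.4973 = 3.242 / 0.4973 = 6.519.
n = 6.519² + 3 = 42.50 + 3 = 45.5.
Round up.

n = 46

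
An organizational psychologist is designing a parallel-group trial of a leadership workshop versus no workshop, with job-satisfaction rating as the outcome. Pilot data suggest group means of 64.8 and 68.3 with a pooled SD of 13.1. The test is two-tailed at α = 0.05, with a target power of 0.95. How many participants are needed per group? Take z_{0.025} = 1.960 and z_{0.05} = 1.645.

Cohen's d = |M₁ − M₂| / SD_pooled = |64.8 − 68.3| / 13.1 = 3.5 / 13.1 = 0.267.
For two independent groups with equal n: n = 2·((z_{α/2} + z_β) / d)².
z_{α/2} + z_β = 1.960 + 1.645 = 3.605.
n = 2 × (3.605 / 0.267)² = 2 × 13.502² = 2 × 182.30 = 364.6.
Round up to the next whole participant.

n = 365 per group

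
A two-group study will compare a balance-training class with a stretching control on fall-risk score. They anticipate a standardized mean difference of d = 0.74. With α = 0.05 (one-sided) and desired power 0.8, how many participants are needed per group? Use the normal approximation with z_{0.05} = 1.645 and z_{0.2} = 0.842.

n = 23 per group

For two independent groups with equal n: n = 2·((z_{α} + z_β) / d)².
z_{α} + z_β = 1.645 + 0.842 = 2.487.
n = 2 × (2.487 / 0.74)² = 2 × 3.361² = 2 × 11.30 = 22.6.
Round up to the next whole participant.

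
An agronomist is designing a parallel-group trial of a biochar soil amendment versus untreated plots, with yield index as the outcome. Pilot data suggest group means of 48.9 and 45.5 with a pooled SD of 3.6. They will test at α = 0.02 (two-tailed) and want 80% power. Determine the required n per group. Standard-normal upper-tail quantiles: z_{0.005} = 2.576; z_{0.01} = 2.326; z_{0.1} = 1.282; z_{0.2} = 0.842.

n = 23 per group

Cohen's d = |M₁ − M₂| / SD_pooled = |48.9 − 45.5| / 3.6 = 3.4 / 3.6 = 0.944.
For two independent groups with equal n: n = 2·((z_{α/2} + z_β) / d)².
z_{α/2} + z_β = 2.326 + 0.842 = 3.168.
n = 2 × (3.168 / 0.944)² = 2 × 3.356² = 2 × 11.26 = 22.5.
Round up to the next whole participant.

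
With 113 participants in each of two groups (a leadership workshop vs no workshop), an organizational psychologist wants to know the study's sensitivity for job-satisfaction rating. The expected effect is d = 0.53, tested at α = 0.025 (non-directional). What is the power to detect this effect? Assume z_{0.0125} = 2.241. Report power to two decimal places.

For two equal groups, power = Φ(d·√(n/2) − z_{α/2}).
d·√(n/2) = 0.53 × √(113/2) = 0.53 × 7.517 = 3.984.
z_β = 3.984 − 2.241 = 1.743.
Power = Φ(1.743) = 0.959.

power ≈ 0.96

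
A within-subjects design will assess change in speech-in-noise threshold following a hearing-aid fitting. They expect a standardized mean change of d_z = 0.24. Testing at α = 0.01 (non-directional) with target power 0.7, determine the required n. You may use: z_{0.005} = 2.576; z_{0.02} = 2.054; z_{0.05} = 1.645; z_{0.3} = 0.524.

n = 167 pairs

For a paired (one-sample on differences) test: n = ((z_{α/2} + z_β) / d)².
z_{α/2} + z_β = 2.576 + 0.524 = 3.100.
n = (3.100 / 0.24)² = 12.917² = 166.84.
Round up.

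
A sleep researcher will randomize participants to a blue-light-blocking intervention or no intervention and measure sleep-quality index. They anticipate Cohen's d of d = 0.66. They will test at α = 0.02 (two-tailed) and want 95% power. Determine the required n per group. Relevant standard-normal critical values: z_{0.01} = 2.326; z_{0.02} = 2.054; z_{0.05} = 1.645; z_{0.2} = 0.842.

For two independent groups with equal n: n = 2·((z_{α/2} + z_β) / d)².
z_{α/2} + z_β = 2.326 + 1.645 = 3.971.
n = 2 × (3.971 / 0.66)² = 2 × 6.017² = 2 × 36.20 = 72.4.
Round up to the next whole participant.

n = 73 per group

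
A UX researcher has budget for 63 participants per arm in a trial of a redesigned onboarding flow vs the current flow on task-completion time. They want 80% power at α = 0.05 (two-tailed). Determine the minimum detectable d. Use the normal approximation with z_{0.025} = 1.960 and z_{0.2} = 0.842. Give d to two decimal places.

For two independent groups of n = 63 each: d_min = (z_{α/2} + z_β)·√(2/n).
z-sum = 1.960 + 0.842 = 2.802.
d_min = 2.802 × √(2/63) = 2.802 × 0.1782 = 0.499.

d_min ≈ 0.50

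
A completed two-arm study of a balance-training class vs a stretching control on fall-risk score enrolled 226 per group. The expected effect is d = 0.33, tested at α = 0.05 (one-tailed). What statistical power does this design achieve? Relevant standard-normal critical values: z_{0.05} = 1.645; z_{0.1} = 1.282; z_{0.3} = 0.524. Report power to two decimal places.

power ≈ 0.97

For two equal groups, power = Φ(d·√(n/2) − z_{α}).
d·√(n/2) = 0.33 × √(226/2) = 0.33 × 10.630 = 3.508.
z_β = 3.508 − 1.645 = 1.863.
Power = Φ(1.863) = 0.969.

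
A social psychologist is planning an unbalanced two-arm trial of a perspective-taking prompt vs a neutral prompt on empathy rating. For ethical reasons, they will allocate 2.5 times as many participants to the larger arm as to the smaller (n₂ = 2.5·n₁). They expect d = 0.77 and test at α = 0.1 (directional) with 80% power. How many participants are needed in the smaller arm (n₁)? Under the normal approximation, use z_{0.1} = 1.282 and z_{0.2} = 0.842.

With allocation ratio k = n₂/n₁ = 2.5, Var(x̄₁−x̄₂) = σ²(1/n₁ + 1/(k·n₁)) = σ²·(k+1)/(k·n₁).
So n₁ = (1 + 1/k)·((z_{α} + z_β)/d)² = 1.400 × (2.124/0.77)².
n₁ = 1.400 × 7.61 = 10.7.
Round up: n₁ = 11, giving n₂ = ⌈2.5 × 11⌉ = ⌈27.5⌉ = 28.

n₁ = 11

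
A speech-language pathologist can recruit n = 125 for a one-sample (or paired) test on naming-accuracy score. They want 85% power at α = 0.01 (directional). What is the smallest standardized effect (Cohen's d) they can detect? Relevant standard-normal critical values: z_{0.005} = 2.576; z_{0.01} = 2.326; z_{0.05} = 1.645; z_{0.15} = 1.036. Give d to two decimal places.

d_min ≈ 0.30

For a single sample (or paired design) of n = 125: d_min = (z_{α} + z_β)/√n.
z-sum = 2.326 + 1.036 = 3.362.
d_min = 3.362 / √125 = 3.362 / 11.180 = 0.301.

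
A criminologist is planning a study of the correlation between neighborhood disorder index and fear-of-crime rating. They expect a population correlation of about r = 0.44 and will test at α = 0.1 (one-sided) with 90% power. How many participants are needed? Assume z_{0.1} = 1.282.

Fisher's z: C = ½·ln((1+r)/(1−r)) = ½·ln(2.5714) = 0.4722.
n = ((z_{α} + z_β)/C)² + 3.
(1.282 + 1.282) / 0.4722 = 2.564 / 0.4722 = 5.430.
n = 5.430² + 3 = 29.48 + 3 = 32.5.
Round up.

n = 33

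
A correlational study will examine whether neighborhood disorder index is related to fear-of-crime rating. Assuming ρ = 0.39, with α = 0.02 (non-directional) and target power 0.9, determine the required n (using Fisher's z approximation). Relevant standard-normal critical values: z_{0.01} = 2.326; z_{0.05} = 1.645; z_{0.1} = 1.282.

Fisher's z: C = ½·ln((1+r)/(1−r)) = ½·ln(2.2787) = 0.4118.
n = ((z_{α/2} + z_β)/C)² + 3.
(2.326 + 1.282) / 0.4118 = 3.608 / 0.4118 = 8.762.
n = 8.762² + 3 = 76.76 + 3 = 79.8.
Round up.

n = 80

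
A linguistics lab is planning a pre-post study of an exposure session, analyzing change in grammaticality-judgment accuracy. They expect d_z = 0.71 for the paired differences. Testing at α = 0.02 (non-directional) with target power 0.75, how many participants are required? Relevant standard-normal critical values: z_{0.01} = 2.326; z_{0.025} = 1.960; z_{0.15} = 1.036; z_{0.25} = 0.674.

n = 18 pairs

For a paired (one-sample on differences) test: n = ((z_{α/2} + z_β) / d)².
z_{α/2} + z_β = 2.326 + 0.674 = 3.000.
n = (3.000 / 0.71)² = 4.225² = 17.85.
Round up.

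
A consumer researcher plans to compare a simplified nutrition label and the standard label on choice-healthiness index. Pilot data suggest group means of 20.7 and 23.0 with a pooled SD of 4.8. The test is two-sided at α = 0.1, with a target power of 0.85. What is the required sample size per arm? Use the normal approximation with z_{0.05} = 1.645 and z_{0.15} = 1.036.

Cohen's d = |M₁ − M₂| / SD_pooled = |20.7 − 23.0| / 4.8 = 2.3 / 4.8 = 0.479.
For two independent groups with equal n: n = 2·((z_{α/2} + z_β) / d)².
z_{α/2} + z_β = 1.645 + 1.036 = 2.681.
n = 2 × (2.681 / 0.479)² = 2 × 5.597² = 2 × 31.33 = 62.7.
Round up to the next whole participant.

n = 63 per group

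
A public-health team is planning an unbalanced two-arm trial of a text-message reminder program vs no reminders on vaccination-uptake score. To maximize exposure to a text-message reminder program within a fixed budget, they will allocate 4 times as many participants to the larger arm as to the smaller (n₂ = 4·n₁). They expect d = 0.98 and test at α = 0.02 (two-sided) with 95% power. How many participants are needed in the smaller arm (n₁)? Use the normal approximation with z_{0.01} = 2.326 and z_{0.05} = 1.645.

With allocation ratio k = n₂/n₁ = 4, Var(x̄₁−x̄₂) = σ²(1/n₁ + 1/(k·n₁)) = σ²·(k+1)/(k·n₁).
So n₁ = (1 + 1/k)·((z_{α/2} + z_β)/d)² = 1.250 × (3.971/0.98)².
n₁ = 1.250 × 16.42 = 20.5.
Round up: n₁ = 21, giving n₂ = 4 × 21 = 84.

n₁ = 21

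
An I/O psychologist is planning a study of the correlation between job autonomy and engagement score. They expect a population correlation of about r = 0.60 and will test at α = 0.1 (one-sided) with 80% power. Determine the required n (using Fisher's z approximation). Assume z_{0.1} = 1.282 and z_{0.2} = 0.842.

n = 13

Fisher's z: C = ½·ln((1+r)/(1−r)) = ½·ln(4.0000) = 0.6931.
n = ((z_{α} + z_β)/C)² + 3.
(1.282 + 0.842) / 0.6931 = 2.124 / 0.6931 = 3.064.
n = 3.064² + 3 = 9.39 + 3 = 12.4.
Round up.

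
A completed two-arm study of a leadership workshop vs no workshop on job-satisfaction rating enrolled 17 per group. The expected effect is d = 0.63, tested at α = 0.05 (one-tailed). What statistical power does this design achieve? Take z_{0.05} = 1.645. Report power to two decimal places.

power ≈ 0.58

For two equal groups, power = Φ(d·√(n/2) − z_{α}).
d·√(n/2) = 0.63 × √(17/2) = 0.63 × 2.915 = 1.837.
z_β = 1.837 − 1.645 = 0.192.
Power = Φ(0.192) = 0.576.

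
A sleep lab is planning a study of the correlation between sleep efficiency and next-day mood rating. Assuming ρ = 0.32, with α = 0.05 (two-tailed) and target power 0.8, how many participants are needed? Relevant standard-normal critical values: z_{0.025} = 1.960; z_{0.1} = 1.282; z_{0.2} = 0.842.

Fisher's z: C = ½·ln((1+r)/(1−r)) = ½·ln(1.9412) = 0.3316.
n = ((z_{α/2} + z_β)/C)² + 3.
(1.960 + 0.842) / 0.3316 = 2.802 / 0.3316 = 8.450.
n = 8.450² + 3 = 71.40 + 3 = 74.4.
Round up.

n = 75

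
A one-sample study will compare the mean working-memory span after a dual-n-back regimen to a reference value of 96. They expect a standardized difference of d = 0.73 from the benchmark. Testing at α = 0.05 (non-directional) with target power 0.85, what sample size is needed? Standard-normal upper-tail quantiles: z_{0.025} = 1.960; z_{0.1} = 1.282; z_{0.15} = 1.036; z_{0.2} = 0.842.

n = 17

For a one-sample test: n = ((z_{α/2} + z_β) / d)².
z_{α/2} + z_β = 1.960 + 1.036 = 2.996.
n = (2.996 / 0.73)² = 4.104² = 16.84.
Round up.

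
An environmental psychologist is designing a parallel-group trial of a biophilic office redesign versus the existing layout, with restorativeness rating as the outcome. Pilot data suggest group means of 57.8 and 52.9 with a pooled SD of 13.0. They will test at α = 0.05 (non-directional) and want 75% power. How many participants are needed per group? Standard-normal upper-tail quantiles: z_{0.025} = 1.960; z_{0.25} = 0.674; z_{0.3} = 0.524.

Cohen's d = |M₁ − M₂| / SD_pooled = |57.8 − 52.9| / 13.0 = 4.9 / 13.0 = 0.377.
For two independent groups with equal n: n = 2·((z_{α/2} + z_β) / d)².
z_{α/2} + z_β = 1.960 + 0.674 = 2.634.
n = 2 × (2.634 / 0.377)² = 2 × 6.987² = 2 × 48.81 = 97.6.
Round up to the next whole participant.

n = 98 per group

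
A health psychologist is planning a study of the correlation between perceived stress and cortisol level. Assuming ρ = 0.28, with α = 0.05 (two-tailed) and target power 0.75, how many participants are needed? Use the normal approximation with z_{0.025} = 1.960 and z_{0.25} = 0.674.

Fisher's z: C = ½·ln((1+r)/(1−r)) = ½·ln(1.7778) = 0.2877.
n = ((z_{α/2} + z_β)/C)² + 3.
(1.960 + 0.674) / 0.2877 = 2.634 / 0.2877 = 9.155.
n = 9.155² + 3 = 83.82 + 3 = 86.8.
Round up.

n = 87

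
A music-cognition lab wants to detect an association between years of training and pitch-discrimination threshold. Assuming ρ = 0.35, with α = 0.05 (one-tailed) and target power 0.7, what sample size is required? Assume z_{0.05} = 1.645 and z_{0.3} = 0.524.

Fisher's z: C = ½·ln((1+r)/(1−r)) = ½·ln(2.0769) = 0.3654.
n = ((z_{α} + z_β)/C)² + 3.
(1.645 + 0.524) / 0.3654 = 2.169 / 0.3654 = 5.936.
n = 5.936² + 3 = 35.24 + 3 = 38.2.
Round up.

n = 39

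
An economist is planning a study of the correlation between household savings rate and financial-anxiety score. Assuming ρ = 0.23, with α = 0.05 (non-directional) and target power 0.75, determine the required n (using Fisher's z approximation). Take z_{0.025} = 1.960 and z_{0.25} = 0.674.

Fisher's z: C = ½·ln((1+r)/(1−r)) = ½·ln(1.5974) = 0.2342.
n = ((z_{α/2} + z_β)/C)² + 3.
(1.960 + 0.674) / 0.2342 = 2.634 / 0.2342 = 11.247.
n = 11.247² + 3 = 126.49 + 3 = 129.5.
Round up.

n = 130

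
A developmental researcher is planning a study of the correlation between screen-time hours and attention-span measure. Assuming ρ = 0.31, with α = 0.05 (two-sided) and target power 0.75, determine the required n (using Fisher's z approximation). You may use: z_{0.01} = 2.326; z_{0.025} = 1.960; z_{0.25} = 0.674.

n = 71

Fisher's z: C = ½·ln((1+r)/(1−r)) = ½·ln(1.8986) = 0.3205.
n = ((z_{α/2} + z_β)/C)² + 3.
(1.960 + 0.674) / 0.3205 = 2.634 / 0.3205 = 8.218.
n = 8.218² + 3 = 67.54 + 3 = 70.5.
Round up.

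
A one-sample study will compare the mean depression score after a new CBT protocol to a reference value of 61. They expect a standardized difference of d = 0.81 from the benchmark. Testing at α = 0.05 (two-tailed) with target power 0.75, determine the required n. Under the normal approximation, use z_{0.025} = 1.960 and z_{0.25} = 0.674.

n = 11

For a one-sample test: n = ((z_{α/2} + z_β) / d)².
z_{α/2} + z_β = 1.960 + 0.674 = 2.634.
n = (2.634 / 0.81)² = 3.252² = 10.57.
Round up.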